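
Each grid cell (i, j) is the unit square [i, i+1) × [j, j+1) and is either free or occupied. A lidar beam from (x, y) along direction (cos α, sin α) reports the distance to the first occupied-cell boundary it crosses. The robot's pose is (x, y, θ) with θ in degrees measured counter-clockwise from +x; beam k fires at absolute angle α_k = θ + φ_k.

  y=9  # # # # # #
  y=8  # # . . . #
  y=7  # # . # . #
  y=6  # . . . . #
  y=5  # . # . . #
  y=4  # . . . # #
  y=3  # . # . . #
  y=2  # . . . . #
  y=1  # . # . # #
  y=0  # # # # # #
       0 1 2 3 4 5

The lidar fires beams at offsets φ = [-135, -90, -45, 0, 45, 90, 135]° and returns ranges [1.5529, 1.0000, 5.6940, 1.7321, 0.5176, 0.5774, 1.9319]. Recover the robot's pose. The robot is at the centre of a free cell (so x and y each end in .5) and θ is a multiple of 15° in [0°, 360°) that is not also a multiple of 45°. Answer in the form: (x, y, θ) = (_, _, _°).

(x, y, θ) = (3.5, 3.5, 120°)

Candidates: 24 free-cell centres × 16 headings = 384 poses. Raycast each; keep the one whose scan matches to 4 dp.
  (4.5, 5.5, 255°): beam 1 = 1.7321 ≠ 1.5529 ✗
  (4.5, 5.5, 15°): beam 1 = 0.5774 ≠ 1.5529 ✗
  (1.5, 3.5, 330°): beam 1 = 0.5176 ≠ 1.5529 ✗
  (1.5, 1.5, 330°): beam 1 = 0.5176 ≠ 1.5529 ✗
  …
  (3.5, 3.5, 120°): r_1=1.5529, r_2=1.0000, r_3=5.6940, r_4=1.7321, r_5=0.5176, r_6=0.5774, r_7=1.9319 — all match ✓
No second candidate reproduces the full scan.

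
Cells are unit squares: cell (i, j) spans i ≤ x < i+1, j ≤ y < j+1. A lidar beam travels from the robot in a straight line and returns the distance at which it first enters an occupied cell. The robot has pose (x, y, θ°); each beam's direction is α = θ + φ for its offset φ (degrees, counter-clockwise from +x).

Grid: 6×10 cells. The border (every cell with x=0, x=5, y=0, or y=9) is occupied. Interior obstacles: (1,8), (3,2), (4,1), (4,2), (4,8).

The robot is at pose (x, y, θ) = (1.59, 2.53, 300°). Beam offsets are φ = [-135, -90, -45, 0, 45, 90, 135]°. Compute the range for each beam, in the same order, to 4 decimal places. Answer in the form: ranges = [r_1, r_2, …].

ranges = [0.6108, 0.6813, 1.5840, 1.7667, 1.4597, 3.9375, 6.6982]

beam 1: φ=-135°, α=165°
  d=(-0.9659,0.2588)  start (1,2)  tX=0.6108 tY=1.8159  stride 1/|dx|=1.0353 1/|dy|=3.8637
    cross x-line → (0,2), t=0.6108 (wall)
  → r_1 = 0.6108
beam 2: φ=-90°, α=210°
  d=(-0.8660,-0.5000)  start (1,2)  tX=0.6813 tY=1.0600  stride 1/|dx|=1.1547 1/|dy|=2.0000
    cross x-line → (0,2), t=0.6813 (wall)
  → r_2 = 0.6813
beam 3: φ=-45°, α=255°
  d=(-0.2588,-0.9659)  start (1,2)  tX=2.2796 tY=0.5487  stride 1/|dx|=3.8637 1/|dy|=1.0353
    cross y-line → (1,1), t=0.5487
    cross y-line → (1,0), t=1.5840 (wall)
  → r_3 = 1.5840
beam 4: φ=0°, α=300°
  d=(0.5000,-0.8660)  start (1,2)  tX=0.8200 tY=0.6120  stride 1/|dx|=2.0000 1/|dy|=1.1547
    cross y-line → (1,1), t=0.6120
    cross x-line → (2,1), t=0.8200
    cross y-line → (2,0), t=1.7667 (wall)
  → r_4 = 1.7667
beam 5: φ=45°, α=345°
  d=(0.9659,-0.2588)  start (1,2)  tX=0.4245 tY=2.0478  stride 1/|dx|=1.0353 1/|dy|=3.8637
    cross x-line → (2,2), t=0.4245
    cross x-line → (3,2), t=1.4597 (wall)
  → r_5 = 1.4597
beam 6: φ=90°, α=30°
  d=(0.8660,0.5000)  start (1,2)  tX=0.4734 tY=0.9400  stride 1/|dx|=1.1547 1/|dy|=2.0000
    cross x-line → (2,2), t=0.4734
    cross y-line → (2,3), t=0.9400
    cross x-line → (3,3), t=1.6281
    cross x-line → (4,3), t=2.7828
    cross y-line → (4,4), t=2.9400
    cross x-line → (5,4), t=3.9375 (wall)
  → r_6 = 3.9375
beam 7: φ=135°, α=75°
  d=(0.2588,0.9659)  start (1,2)  tX=1.5841 tY=0.4866  stride 1/|dx|=3.8637 1/|dy|=1.0353
    cross y-line → (1,3), t=0.4866
    cross y-line → (1,4), t=1.5219
    cross x-line → (2,4), t=1.5841
    cross y-line → (2,5), t=2.5571
    cross y-line → (2,6), t=3.5924
    cross y-line → (2,7), t=4.6277
    cross x-line → (3,7), t=5.4478
    cross y-line → (3,8), t=5.6630
    cross y-line → (3,9), t=6.6982 (wall)
  → r_7 = 6.6982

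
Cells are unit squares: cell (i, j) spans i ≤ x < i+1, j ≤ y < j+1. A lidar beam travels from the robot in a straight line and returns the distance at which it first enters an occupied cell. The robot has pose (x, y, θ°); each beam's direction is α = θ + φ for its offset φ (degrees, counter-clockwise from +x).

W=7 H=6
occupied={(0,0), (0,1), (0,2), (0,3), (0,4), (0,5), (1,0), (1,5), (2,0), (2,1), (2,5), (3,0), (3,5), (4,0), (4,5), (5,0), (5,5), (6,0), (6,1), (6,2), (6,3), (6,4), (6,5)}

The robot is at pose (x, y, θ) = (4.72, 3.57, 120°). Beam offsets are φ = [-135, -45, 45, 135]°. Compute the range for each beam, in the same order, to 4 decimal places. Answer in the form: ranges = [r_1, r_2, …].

ranges = [1.3252, 1.4804, 3.8512, 2.6607]

beam 1: φ=-135°, α=345°
  d=(0.9659,-0.2588)  start (4,3)  tX=0.2899 tY=2.2023  stride 1/|dx|=1.0353 1/|dy|=3.8637
    cross x-line → (5,3), t=0.2899
    cross x-line → (6,3), t=1.3252 (wall)
  → r_1 = 1.3252
beam 2: φ=-45°, α=75°
  d=(0.2588,0.9659)  start (4,3)  tX=1.0818 tY=0.4452  stride 1/|dx|=3.8637 1/|dy|=1.0353
    cross y-line → (4,4), t=0.4452
    cross x-line → (5,4), t=1.0818
    cross y-line → (5,5), t=1.4804 (wall)
  → r_2 = 1.4804
beam 3: φ=45°, α=165°
  d=(-0.9659,0.2588)  start (4,3)  tX=0.7454 tY=1.6614  stride 1/|dx|=1.0353 1/|dy|=3.8637
    cross x-line → (3,3), t=0.7454
    cross y-line → (3,4), t=1.6614
    cross x-line → (2,4), t=1.7807
    cross x-line → (1,4), t=2.8160
    cross x-line → (0,4), t=3.8512 (wall)
  → r_3 = 3.8512
beam 4: φ=135°, α=255°
  d=(-0.2588,-0.9659)  start (4,3)  tX=2.7819 tY=0.5901  stride 1/|dx|=3.8637 1/|dy|=1.0353
    cross y-line → (4,2), t=0.5901
    cross y-line → (4,1), t=1.6254
    cross y-line → (4,0), t=2.6607 (wall)
  → r_4 = 2.6607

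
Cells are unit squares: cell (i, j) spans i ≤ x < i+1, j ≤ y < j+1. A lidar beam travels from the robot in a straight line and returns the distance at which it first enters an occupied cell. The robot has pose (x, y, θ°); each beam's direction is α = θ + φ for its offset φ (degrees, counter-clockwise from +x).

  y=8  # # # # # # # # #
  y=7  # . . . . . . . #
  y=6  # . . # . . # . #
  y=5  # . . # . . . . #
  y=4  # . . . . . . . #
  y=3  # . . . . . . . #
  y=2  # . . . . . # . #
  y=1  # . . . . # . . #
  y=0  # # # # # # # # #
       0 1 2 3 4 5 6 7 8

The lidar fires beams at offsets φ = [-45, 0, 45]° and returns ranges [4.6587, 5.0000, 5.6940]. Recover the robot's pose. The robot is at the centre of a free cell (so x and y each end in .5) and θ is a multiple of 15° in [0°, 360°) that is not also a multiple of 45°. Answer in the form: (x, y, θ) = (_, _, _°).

(x, y, θ) = (3.5, 2.5, 60°)

Enumerate (i+0.5, j+0.5, θ) over the 44 free cells and 16 admissible headings. For each, cast all 3 beams and compare to the given ranges.
  (1.5, 1.5, 255°): beam 1 = 0.5774 ≠ 4.6587 ✗
  (2.5, 5.5, 60°): beam 1 = 0.5176 ≠ 4.6587 ✗
  (7.5, 5.5, 195°): beam 1 = 1.0000 ≠ 4.6587 ✗
  (1.5, 5.5, 195°): beam 1 = 0.5774 ≠ 4.6587 ✗
  …
  (3.5, 2.5, 60°): r_1=4.6587, r_2=5.0000, r_3=5.6940 — all match ✓
Only this pose fits every beam.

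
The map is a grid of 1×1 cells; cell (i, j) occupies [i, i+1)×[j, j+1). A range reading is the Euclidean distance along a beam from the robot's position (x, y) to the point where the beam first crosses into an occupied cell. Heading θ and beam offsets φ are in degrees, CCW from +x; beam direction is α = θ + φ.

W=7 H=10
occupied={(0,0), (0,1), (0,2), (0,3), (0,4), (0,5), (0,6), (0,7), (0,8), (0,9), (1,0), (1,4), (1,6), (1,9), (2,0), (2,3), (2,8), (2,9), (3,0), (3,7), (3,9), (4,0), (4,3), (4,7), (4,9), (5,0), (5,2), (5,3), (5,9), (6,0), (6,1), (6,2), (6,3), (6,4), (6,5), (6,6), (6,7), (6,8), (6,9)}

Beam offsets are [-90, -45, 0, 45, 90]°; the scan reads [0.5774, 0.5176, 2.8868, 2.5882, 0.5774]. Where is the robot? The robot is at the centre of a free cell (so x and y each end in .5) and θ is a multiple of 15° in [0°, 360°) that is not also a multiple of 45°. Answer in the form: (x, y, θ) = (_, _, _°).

(x, y, θ) = (3.5, 3.5, 240°)

The pose lattice has 31·16 = 496 candidates. Test each by forward raycasting.
  (3.5, 5.5, 60°): beam 1 = 2.8868 ≠ 0.5774 ✗
  (1.5, 7.5, 195°): beam 1 = 1.5529 ≠ 0.5774 ✗
  (4.5, 1.5, 255°): beam 1 = 3.6235 ≠ 0.5774 ✗
  (4.5, 4.5, 150°): beam 1 = 3.0000 ≠ 0.5774 ✗
  (3.5, 1.5, 300°): beam 1 = 1.0000 ≠ 0.5774 ✗
  …
  (3.5, 3.5, 240°): r_1=0.5774, r_2=0.5176, r_3=2.8868, r_4=2.5882, r_5=0.5774 — all match ✓
Unique over the lattice → pose = (3.5, 3.5, 240°).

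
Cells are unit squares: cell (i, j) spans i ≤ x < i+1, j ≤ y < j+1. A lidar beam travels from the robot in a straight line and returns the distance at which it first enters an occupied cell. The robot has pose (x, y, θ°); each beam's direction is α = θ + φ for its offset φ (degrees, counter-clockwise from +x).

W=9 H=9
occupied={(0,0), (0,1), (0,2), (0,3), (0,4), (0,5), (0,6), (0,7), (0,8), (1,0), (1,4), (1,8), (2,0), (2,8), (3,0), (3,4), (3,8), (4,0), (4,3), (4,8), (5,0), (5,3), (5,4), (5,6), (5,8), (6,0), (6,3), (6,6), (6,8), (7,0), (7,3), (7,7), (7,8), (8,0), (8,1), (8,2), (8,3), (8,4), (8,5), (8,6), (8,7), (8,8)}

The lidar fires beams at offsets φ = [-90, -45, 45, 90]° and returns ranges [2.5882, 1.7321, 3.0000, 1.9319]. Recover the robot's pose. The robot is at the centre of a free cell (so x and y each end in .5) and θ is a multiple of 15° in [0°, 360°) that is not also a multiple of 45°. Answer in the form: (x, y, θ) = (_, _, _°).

(x, y, θ) = (3.5, 2.5, 285°)

Candidates: 39 free-cell centres × 16 headings = 624 poses. Raycast each; keep the one whose scan matches to 4 dp.
  (7.5, 5.5, 165°): beam 1 = 1.5529 ≠ 2.5882 ✗
  (1.5, 2.5, 165°): beam 1 = 1.5529 ≠ 2.5882 ✗
  (5.5, 1.5, 210°): beam 1 = 1.7321 ≠ 2.5882 ✗
  (6.5, 2.5, 105°): beam 1 = 1.5529 ≠ 2.5882 ✗
  …
  (3.5, 2.5, 285°): r_1=2.5882, r_2=1.7321, r_3=3.0000, r_4=1.9319 — all match ✓
Unique over the lattice → pose = (3.5, 2.5, 285°).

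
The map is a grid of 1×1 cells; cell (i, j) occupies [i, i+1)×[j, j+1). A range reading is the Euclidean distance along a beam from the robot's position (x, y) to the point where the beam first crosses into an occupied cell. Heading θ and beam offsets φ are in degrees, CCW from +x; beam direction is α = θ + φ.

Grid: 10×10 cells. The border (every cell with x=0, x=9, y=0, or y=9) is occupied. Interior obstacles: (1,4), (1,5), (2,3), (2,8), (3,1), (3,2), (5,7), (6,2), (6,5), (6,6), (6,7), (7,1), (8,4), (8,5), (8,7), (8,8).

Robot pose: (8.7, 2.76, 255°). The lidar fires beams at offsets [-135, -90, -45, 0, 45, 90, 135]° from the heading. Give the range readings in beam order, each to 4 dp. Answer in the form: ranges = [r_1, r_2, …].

beam 1: φ=-135°, α=120°
  dir = (cos 120°, sin 120°) = (-0.5000, 0.8660); from cell (8,2)
  next x-line at t=1.4000, next y-line at t=0.2771; Δt_x=2.0000, Δt_y=1.1547
    y: enter (8,3) at t=0.2771
    x: enter (7,3) at t=1.4000
    y: enter (7,4) at t=1.4318
    y: enter (7,5) at t=2.5865
    x: enter (6,5) at t=3.4000 ← occupied
  → r_1 = 3.4000
beam 2: φ=-90°, α=165°
  dir = (cos 165°, sin 165°) = (-0.9659, 0.2588); from cell (8,2)
  next x-line at t=0.7247, next y-line at t=0.9273; Δt_x=1.0353, Δt_y=3.8637
    x: enter (7,2) at t=0.7247
    y: enter (7,3) at t=0.9273
    x: enter (6,3) at t=1.7600
    x: enter (5,3) at t=2.7952
    x: enter (4,3) at t=3.8305
    y: enter (4,4) at t=4.7910
    x: enter (3,4) at t=4.8658
    x: enter (2,4) at t=5.9011
    x: enter (1,4) at t=6.9364 ← occupied
  → r_2 = 6.9364
beam 3: φ=-45°, α=210°
  dir = (cos 210°, sin 210°) = (-0.8660, -0.5000); from cell (8,2)
  next x-line at t=0.8083, next y-line at t=1.5200; Δt_x=1.1547, Δt_y=2.0000
    x: enter (7,2) at t=0.8083
    y: enter (7,1) at t=1.5200 ← occupied
  → r_3 = 1.5200
beam 4: φ=0°, α=255°
  dir = (cos 255°, sin 255°) = (-0.2588, -0.9659); from cell (8,2)
  next x-line at t=2.7046, next y-line at t=0.7868; Δt_x=3.8637, Δt_y=1.0353
    y: enter (8,1) at t=0.7868
    y: enter (8,0) at t=1.8221 ← occupied
  → r_4 = 1.8221
beam 5: φ=45°, α=300°
  dir = (cos 300°, sin 300°) = (0.5000, -0.8660); from cell (8,2)
  next x-line at t=0.6000, next y-line at t=0.8776; Δt_x=2.0000, Δt_y=1.1547
    x: enter (9,2) at t=0.6000 ← occupied
  → r_5 = 0.6000
beam 6: φ=90°, α=345°
  dir = (cos 345°, sin 345°) = (0.9659, -0.2588); from cell (8,2)
  next x-line at t=0.3106, next y-line at t=2.9364; Δt_x=1.0353, Δt_y=3.8637
    x: enter (9,2) at t=0.3106 ← occupied
  → r_6 = 0.3106
beam 7: φ=135°, α=30°
  dir = (cos 30°, sin 30°) = (0.8660, 0.5000); from cell (8,2)
  next x-line at t=0.3464, next y-line at t=0.4800; Δt_x=1.1547, Δt_y=2.0000
    x: enter (9,2) at t=0.3464 ← occupied
  → r_7 = 0.3464

ranges = [3.4000, 6.9364, 1.5200, 1.8221, 0.6000, 0.3106, 0.3464]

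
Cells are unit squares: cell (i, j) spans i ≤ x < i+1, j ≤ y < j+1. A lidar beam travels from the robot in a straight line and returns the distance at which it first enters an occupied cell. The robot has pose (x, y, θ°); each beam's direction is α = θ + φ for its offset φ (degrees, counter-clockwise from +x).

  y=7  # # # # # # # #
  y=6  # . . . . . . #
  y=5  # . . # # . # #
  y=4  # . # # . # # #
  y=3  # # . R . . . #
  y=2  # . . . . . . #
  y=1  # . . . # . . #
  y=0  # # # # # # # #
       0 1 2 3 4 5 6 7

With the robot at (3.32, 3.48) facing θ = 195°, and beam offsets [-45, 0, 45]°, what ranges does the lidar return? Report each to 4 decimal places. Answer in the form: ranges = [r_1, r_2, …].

ranges = [1.0400, 1.3666, 2.8637]

beam 1: φ=-45°, α=150°
  direction (-0.8660, 0.5000); cell (3,3); t to first gridline: x 0.3695, y 1.0400 (then +1.1547 / +2.0000)
    (2,3) via x @ 0.3695
    (2,4) via y @ 1.0400  # hit
  → r_1 = 1.0400
beam 2: φ=0°, α=195°
  direction (-0.9659, -0.2588); cell (3,3); t to first gridline: x 0.3313, y 1.8546 (then +1.0353 / +3.8637)
    (2,3) via x @ 0.3313
    (1,3) via x @ 1.3666  # hit
  → r_2 = 1.3666
beam 3: φ=45°, α=240°
  direction (-0.5000, -0.8660); cell (3,3); t to first gridline: x 0.6400, y 0.5543 (then +2.0000 / +1.1547)
    (3,2) via y @ 0.5543
    (2,2) via x @ 0.6400
    (2,1) via y @ 1.7090
    (1,1) via x @ 2.6400
    (1,0) via y @ 2.8637  # hit
  → r_3 = 2.8637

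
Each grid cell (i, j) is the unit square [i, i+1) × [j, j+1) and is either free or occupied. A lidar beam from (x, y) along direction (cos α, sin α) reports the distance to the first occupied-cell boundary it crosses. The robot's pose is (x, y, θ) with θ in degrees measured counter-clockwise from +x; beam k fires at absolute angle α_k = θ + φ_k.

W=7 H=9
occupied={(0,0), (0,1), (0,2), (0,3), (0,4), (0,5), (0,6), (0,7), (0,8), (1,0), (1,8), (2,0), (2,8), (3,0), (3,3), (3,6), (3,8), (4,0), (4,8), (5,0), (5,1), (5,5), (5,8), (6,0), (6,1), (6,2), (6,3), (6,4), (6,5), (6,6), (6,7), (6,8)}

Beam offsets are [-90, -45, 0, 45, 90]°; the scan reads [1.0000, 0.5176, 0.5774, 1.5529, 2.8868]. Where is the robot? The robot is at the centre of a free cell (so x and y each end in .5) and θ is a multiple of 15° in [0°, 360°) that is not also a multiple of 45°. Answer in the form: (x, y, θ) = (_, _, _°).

(x, y, θ) = (3.5, 1.5, 300°)

Enumerate (i+0.5, j+0.5, θ) over the 31 free cells and 16 admissible headings. For each, cast all 5 beams and compare to the given ranges.
  (1.5, 4.5, 285°): beam 1 = 0.5176 ≠ 1.0000 ✗
  (4.5, 7.5, 285°): beam 1 = 3.6235 ≠ 1.0000 ✗
  (1.5, 3.5, 30°): beam 1 = 2.8868 ≠ 1.0000 ✗
  (5.5, 3.5, 285°): beam 1 = 1.5529 ≠ 1.0000 ✗
  …
  (3.5, 1.5, 300°): r_1=1.0000, r_2=0.5176, r_3=0.5774, r_4=1.5529, r_5=2.8868 — all match ✓
No second candidate reproduces the full scan.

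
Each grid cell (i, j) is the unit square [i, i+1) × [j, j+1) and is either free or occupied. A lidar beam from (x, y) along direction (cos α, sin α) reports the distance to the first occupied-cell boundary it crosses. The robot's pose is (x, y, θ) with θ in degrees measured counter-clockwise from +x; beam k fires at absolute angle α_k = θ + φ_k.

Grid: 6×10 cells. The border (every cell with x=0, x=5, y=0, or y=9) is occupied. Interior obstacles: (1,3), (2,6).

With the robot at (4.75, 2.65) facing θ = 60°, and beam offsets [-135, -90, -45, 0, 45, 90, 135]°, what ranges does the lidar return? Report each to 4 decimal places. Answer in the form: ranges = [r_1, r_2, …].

beam 1: φ=-135°, α=285°
  dir = (cos 285°, sin 285°) = (0.2588, -0.9659); from cell (4,2)
  next x-line at t=0.9659, next y-line at t=0.6729; Δt_x=3.8637, Δt_y=1.0353
    y: enter (4,1) at t=0.6729
    x: enter (5,1) at t=0.9659 ← occupied
  → r_1 = 0.9659
beam 2: φ=-90°, α=330°
  dir = (cos 330°, sin 330°) = (0.8660, -0.5000); from cell (4,2)
  next x-line at t=0.2887, next y-line at t=1.3000; Δt_x=1.1547, Δt_y=2.0000
    x: enter (5,2) at t=0.2887 ← occupied
  → r_2 = 0.2887
beam 3: φ=-45°, α=15°
  dir = (cos 15°, sin 15°) = (0.9659, 0.2588); from cell (4,2)
  next x-line at t=0.2588, next y-line at t=1.3523; Δt_x=1.0353, Δt_y=3.8637
    x: enter (5,2) at t=0.2588 ← occupied
  → r_3 = 0.2588
beam 4: φ=0°, α=60°
  dir = (cos 60°, sin 60°) = (0.5000, 0.8660); from cell (4,2)
  next x-line at t=0.5000, next y-line at t=0.4041; Δt_x=2.0000, Δt_y=1.1547
    y: enter (4,3) at t=0.4041
    x: enter (5,3) at t=0.5000 ← occupied
  → r_4 = 0.5000
beam 5: φ=45°, α=105°
  dir = (cos 105°, sin 105°) = (-0.2588, 0.9659); from cell (4,2)
  next x-line at t=2.8978, next y-line at t=0.3623; Δt_x=3.8637, Δt_y=1.0353
    y: enter (4,3) at t=0.3623
    y: enter (4,4) at t=1.3976
    y: enter (4,5) at t=2.4329
    x: enter (3,5) at t=2.8978
    y: enter (3,6) at t=3.4682
    y: enter (3,7) at t=4.5035
    y: enter (3,8) at t=5.5387
    y: enter (3,9) at t=6.5740 ← occupied
  → r_5 = 6.5740
beam 6: φ=90°, α=150°
  dir = (cos 150°, sin 150°) = (-0.8660, 0.5000); from cell (4,2)
  next x-line at t=0.8660, next y-line at t=0.7000; Δt_x=1.1547, Δt_y=2.0000
    y: enter (4,3) at t=0.7000
    x: enter (3,3) at t=0.8660
    x: enter (2,3) at t=2.0207
    y: enter (2,4) at t=2.7000
    x: enter (1,4) at t=3.1754
    x: enter (0,4) at t=4.3301 ← occupied
  → r_6 = 4.3301
beam 7: φ=135°, α=195°
  dir = (cos 195°, sin 195°) = (-0.9659, -0.2588); from cell (4,2)
  next x-line at t=0.7765, next y-line at t=2.5114; Δt_x=1.0353, Δt_y=3.8637
    x: enter (3,2) at t=0.7765
    x: enter (2,2) at t=1.8117
    y: enter (2,1) at t=2.5114
    x: enter (1,1) at t=2.8470
    x: enter (0,1) at t=3.8823 ← occupied
  → r_7 = 3.8823

ranges = [0.9659, 0.2887, 0.2588, 0.5000, 6.5740, 4.3301, 3.8823]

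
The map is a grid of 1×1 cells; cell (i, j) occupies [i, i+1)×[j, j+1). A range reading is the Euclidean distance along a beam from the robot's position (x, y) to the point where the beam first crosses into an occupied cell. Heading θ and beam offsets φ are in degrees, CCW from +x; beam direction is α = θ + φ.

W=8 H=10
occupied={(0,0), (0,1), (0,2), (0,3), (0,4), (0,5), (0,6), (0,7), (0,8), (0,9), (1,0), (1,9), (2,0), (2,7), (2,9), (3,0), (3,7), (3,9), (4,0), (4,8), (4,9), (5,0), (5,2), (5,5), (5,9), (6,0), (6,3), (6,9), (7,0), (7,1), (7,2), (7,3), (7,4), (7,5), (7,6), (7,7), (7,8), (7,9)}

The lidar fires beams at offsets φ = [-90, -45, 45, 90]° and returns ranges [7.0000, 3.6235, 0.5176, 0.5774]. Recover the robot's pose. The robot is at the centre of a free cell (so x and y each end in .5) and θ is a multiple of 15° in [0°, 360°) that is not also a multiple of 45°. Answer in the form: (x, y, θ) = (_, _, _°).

The pose lattice has 42·16 = 672 candidates. Test each by forward raycasting.
  (6.5, 6.5, 210°): beam 1 = 2.8868 ≠ 7.0000 ✗
  (6.5, 2.5, 150°): beam 1 = 0.5774 ≠ 7.0000 ✗
  (4.5, 6.5, 105°): beam 1 = 2.5882 ≠ 7.0000 ✗
  (4.5, 5.5, 300°): beam 1 = 4.0415 ≠ 7.0000 ✗
  (6.5, 8.5, 60°): beam 1 = 0.5774 ≠ 7.0000 ✗
  …
  (4.5, 1.5, 210°): r_1=7.0000, r_2=3.6235, r_3=0.5176, r_4=0.5774 — all match ✓
Only this pose fits every beam.

(x, y, θ) = (4.5, 1.5, 210°)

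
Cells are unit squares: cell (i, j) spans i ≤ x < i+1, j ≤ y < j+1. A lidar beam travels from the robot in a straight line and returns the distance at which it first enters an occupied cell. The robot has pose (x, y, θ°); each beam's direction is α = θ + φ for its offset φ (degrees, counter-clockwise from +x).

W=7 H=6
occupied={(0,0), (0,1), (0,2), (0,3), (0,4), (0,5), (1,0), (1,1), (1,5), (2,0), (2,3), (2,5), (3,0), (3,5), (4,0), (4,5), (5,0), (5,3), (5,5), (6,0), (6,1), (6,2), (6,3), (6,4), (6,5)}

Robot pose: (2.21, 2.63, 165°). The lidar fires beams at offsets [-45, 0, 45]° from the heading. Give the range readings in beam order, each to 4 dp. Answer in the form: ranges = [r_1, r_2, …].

ranges = [2.4200, 1.2527, 1.2600]

beam 1: φ=-45°, α=120°
  d=(-0.5000,0.8660)  start (2,2)  tX=0.4200 tY=0.4272  stride 1/|dx|=2.0000 1/|dy|=1.1547
    cross x-line → (1,2), t=0.4200
    cross y-line → (1,3), t=0.4272
    cross y-line → (1,4), t=1.5819
    cross x-line → (0,4), t=2.4200 (wall)
  → r_1 = 2.4200
beam 2: φ=0°, α=165°
  d=(-0.9659,0.2588)  start (2,2)  tX=0.2174 tY=1.4296  stride 1/|dx|=1.0353 1/|dy|=3.8637
    cross x-line → (1,2), t=0.2174
    cross x-line → (0,2), t=1.2527 (wall)
  → r_2 = 1.2527
beam 3: φ=45°, α=210°
  d=(-0.8660,-0.5000)  start (2,2)  tX=0.2425 tY=1.2600  stride 1/|dx|=1.1547 1/|dy|=2.0000
    cross x-line → (1,2), t=0.2425
    cross y-line → (1,1), t=1.2600 (wall)
  → r_3 = 1.2600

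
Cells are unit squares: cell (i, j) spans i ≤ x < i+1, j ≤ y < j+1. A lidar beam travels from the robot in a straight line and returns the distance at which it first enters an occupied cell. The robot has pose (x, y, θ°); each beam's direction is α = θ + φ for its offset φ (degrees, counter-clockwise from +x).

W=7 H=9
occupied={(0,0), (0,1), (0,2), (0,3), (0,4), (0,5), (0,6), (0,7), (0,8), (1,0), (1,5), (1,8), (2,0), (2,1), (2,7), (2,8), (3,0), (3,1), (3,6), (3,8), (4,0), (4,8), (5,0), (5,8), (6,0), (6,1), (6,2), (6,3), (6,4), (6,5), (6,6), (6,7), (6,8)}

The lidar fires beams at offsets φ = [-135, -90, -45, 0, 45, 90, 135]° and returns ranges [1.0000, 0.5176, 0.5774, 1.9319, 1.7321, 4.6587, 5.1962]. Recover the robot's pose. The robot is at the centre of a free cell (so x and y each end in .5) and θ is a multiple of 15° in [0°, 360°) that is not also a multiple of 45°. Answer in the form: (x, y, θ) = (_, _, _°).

Enumerate (i+0.5, j+0.5, θ) over the 30 free cells and 16 admissible headings. For each, cast all 7 beams and compare to the given ranges.
  (1.5, 1.5, 75°): beam 1 = 0.5774 ≠ 1.0000 ✗
  (3.5, 3.5, 15°): beam 1 = 1.7321 ≠ 1.0000 ✗
  (2.5, 3.5, 120°): beam 1 = 3.6235 ≠ 1.0000 ✗
  …
  (1.5, 3.5, 255°): r_1=1.0000, r_2=0.5176, r_3=0.5774, r_4=1.9319, r_5=1.7321, r_6=4.6587, r_7=5.1962 — all match ✓
Unique over the lattice → pose = (1.5, 3.5, 255°).

(x, y, θ) = (1.5, 3.5, 255°)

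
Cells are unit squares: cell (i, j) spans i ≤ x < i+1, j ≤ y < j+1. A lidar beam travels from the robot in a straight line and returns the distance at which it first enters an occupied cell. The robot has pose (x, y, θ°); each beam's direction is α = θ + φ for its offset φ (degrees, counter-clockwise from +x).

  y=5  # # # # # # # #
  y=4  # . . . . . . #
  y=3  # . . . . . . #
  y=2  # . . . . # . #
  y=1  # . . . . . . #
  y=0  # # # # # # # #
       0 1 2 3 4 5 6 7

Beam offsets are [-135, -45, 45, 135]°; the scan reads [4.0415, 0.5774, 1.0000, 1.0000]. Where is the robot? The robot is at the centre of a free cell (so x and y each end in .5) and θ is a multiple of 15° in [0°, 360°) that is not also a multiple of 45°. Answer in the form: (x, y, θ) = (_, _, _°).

The pose lattice has 23·16 = 368 candidates. Test each by forward raycasting.
  (5.5, 3.5, 285°): beam 1 = 3.0000 ≠ 4.0415 ✗
  (2.5, 2.5, 165°): beam 1 = 5.0000 ≠ 4.0415 ✗
  (4.5, 1.5, 240°): beam 1 = 3.6235 ≠ 4.0415 ✗
  …
  (4.5, 1.5, 285°): r_1=4.0415, r_2=0.5774, r_3=1.0000, r_4=1.0000 — all match ✓
No second candidate reproduces the full scan.

(x, y, θ) = (4.5, 1.5, 285°)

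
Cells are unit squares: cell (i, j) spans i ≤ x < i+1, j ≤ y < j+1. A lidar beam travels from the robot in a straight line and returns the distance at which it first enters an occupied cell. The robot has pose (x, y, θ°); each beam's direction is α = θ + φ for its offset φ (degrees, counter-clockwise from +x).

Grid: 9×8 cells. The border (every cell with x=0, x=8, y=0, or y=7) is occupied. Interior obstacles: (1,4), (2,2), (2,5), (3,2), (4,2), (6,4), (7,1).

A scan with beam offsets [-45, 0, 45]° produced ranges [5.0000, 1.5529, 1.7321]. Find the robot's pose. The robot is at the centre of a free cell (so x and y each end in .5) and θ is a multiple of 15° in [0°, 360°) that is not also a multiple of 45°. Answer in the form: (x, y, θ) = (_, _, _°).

(x, y, θ) = (6.5, 2.5, 195°)

Candidates: 35 free-cell centres × 16 headings = 560 poses. Raycast each; keep the one whose scan matches to 4 dp.
  (4.5, 3.5, 30°): beam 1 = 3.6235 ≠ 5.0000 ✗
  (5.5, 1.5, 330°): beam 1 = 0.5176 ≠ 5.0000 ✗
  (5.5, 5.5, 210°): beam 1 = 4.6587 ≠ 5.0000 ✗
  (5.5, 5.5, 255°): beam 1 = 5.1962 ≠ 5.0000 ✗
  …
  (6.5, 2.5, 195°): r_1=5.0000, r_2=1.5529, r_3=1.7321 — all match ✓
Unique over the lattice → pose = (6.5, 2.5, 195°).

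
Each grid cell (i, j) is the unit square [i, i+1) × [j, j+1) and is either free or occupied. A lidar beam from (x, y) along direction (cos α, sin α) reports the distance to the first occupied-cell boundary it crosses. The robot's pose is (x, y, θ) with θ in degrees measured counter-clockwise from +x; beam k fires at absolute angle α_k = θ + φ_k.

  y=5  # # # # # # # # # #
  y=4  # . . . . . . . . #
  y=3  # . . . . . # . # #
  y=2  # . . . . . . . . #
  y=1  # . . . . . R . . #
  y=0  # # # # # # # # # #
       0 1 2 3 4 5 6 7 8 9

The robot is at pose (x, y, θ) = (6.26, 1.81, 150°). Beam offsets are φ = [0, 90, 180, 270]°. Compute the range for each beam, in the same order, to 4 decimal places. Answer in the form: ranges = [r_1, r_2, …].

ranges = [6.0737, 0.9353, 1.6200, 1.3741]

beam 1: φ=0°, α=150°
  dir = (cos 150°, sin 150°) = (-0.8660, 0.5000); from cell (6,1)
  next x-line at t=0.3002, next y-line at t=0.3800; Δt_x=1.1547, Δt_y=2.0000
    x: enter (5,1) at t=0.3002
    y: enter (5,2) at t=0.3800
    x: enter (4,2) at t=1.4549
    y: enter (4,3) at t=2.3800
    x: enter (3,3) at t=2.6096
    x: enter (2,3) at t=3.7643
    y: enter (2,4) at t=4.3800
    x: enter (1,4) at t=4.9190
    x: enter (0,4) at t=6.0737 ← occupied
  → r_1 = 6.0737
beam 2: φ=90°, α=240°
  dir = (cos 240°, sin 240°) = (-0.5000, -0.8660); from cell (6,1)
  next x-line at t=0.5200, next y-line at t=0.9353; Δt_x=2.0000, Δt_y=1.1547
    x: enter (5,1) at t=0.5200
    y: enter (5,0) at t=0.9353 ← occupied
  → r_2 = 0.9353
beam 3: φ=180°, α=330°
  dir = (cos 330°, sin 330°) = (0.8660, -0.5000); from cell (6,1)
  next x-line at t=0.8545, next y-line at t=1.6200; Δt_x=1.1547, Δt_y=2.0000
    x: enter (7,1) at t=0.8545
    y: enter (7,0) at t=1.6200 ← occupied
  → r_3 = 1.6200
beam 4: φ=270°, α=60°
  dir = (cos 60°, sin 60°) = (0.5000, 0.8660); from cell (6,1)
  next x-line at t=1.4800, next y-line at t=0.2194; Δt_x=2.0000, Δt_y=1.1547
    y: enter (6,2) at t=0.2194
    y: enter (6,3) at t=1.3741 ← occupied
  → r_4 = 1.3741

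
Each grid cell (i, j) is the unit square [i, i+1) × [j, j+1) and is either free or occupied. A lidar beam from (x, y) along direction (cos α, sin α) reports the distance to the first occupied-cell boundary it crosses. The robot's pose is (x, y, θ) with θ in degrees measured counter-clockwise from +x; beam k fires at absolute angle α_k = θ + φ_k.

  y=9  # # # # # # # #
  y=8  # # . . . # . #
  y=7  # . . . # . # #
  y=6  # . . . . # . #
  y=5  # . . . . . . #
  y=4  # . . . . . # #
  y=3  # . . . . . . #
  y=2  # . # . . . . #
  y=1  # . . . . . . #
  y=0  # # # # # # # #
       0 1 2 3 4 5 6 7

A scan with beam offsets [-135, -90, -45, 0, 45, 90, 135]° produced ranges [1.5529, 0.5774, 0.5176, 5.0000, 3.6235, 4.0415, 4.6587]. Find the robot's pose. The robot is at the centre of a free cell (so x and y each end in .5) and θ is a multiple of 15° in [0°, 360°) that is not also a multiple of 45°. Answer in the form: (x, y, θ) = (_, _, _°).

(x, y, θ) = (2.5, 3.5, 330°)

Enumerate (i+0.5, j+0.5, θ) over the 41 free cells and 16 admissible headings. For each, cast all 7 beams and compare to the given ranges.
  (3.5, 4.5, 120°): beam 1 = 3.6235 ≠ 1.5529 ✗
  (4.5, 8.5, 195°): beam 1 = 0.5774 ≠ 1.5529 ✗
  (5.5, 3.5, 300°): beam 1 = 4.6587 ≠ 1.5529 ✗
  …
  (2.5, 3.5, 330°): r_1=1.5529, r_2=0.5774, r_3=0.5176, r_4=5.0000, r_5=3.6235, r_6=4.0415, r_7=4.6587 — all match ✓
Unique over the lattice → pose = (2.5, 3.5, 330°).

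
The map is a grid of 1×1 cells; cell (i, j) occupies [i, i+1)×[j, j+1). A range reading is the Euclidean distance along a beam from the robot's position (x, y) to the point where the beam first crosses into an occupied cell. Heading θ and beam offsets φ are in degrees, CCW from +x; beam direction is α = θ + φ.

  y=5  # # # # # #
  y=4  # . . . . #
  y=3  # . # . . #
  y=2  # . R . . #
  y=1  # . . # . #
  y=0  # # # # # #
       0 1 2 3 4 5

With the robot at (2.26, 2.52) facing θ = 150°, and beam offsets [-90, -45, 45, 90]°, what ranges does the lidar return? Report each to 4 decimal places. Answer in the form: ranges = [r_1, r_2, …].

beam 1: φ=-90°, α=60°
  direction (0.5000, 0.8660); cell (2,2); t to first gridline: x 1.4800, y 0.5543 (then +2.0000 / +1.1547)
    (2,3) via y @ 0.5543  # hit
  → r_1 = 0.5543
beam 2: φ=-45°, α=105°
  direction (-0.2588, 0.9659); cell (2,2); t to first gridline: x 1.0046, y 0.4969 (then +3.8637 / +1.0353)
    (2,3) via y @ 0.4969  # hit
  → r_2 = 0.4969
beam 3: φ=45°, α=195°
  direction (-0.9659, -0.2588); cell (2,2); t to first gridline: x 0.2692, y 2.0091 (then +1.0353 / +3.8637)
    (1,2) via x @ 0.2692
    (0,2) via x @ 1.3044  # hit
  → r_3 = 1.3044
beam 4: φ=90°, α=240°
  direction (-0.5000, -0.8660); cell (2,2); t to first gridline: x 0.5200, y 0.6004 (then +2.0000 / +1.1547)
    (1,2) via x @ 0.5200
    (1,1) via y @ 0.6004
    (1,0) via y @ 1.7551  # hit
  → r_4 = 1.7551

ranges = [0.5543, 0.4969, 1.3044, 1.7551]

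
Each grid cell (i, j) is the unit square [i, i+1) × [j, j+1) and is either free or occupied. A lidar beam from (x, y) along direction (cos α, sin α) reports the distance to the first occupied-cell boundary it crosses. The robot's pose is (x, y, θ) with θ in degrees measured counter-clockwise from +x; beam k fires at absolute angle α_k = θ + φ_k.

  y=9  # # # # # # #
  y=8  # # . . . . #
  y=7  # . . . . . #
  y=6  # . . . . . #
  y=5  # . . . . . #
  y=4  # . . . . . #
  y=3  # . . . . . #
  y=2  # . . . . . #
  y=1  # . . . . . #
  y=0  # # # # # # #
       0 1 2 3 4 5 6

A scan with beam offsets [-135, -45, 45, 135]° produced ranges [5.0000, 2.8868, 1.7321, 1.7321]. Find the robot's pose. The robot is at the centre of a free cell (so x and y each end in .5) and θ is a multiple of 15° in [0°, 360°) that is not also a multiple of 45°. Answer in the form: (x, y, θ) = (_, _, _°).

(x, y, θ) = (3.5, 7.5, 15°)

Enumerate (i+0.5, j+0.5, θ) over the 39 free cells and 16 admissible headings. For each, cast all 4 beams and compare to the given ranges.
  (2.5, 5.5, 75°): beam 1 = 5.1962 ≠ 5.0000 ✗
  (2.5, 3.5, 105°): beam 1 = 4.0415 ≠ 5.0000 ✗
  (1.5, 2.5, 75°): beam 1 = 1.7321 ≠ 5.0000 ✗
  …
  (3.5, 7.5, 15°): r_1=5.0000, r_2=2.8868, r_3=1.7321, r_4=1.7321 — all match ✓
Unique over the lattice → pose = (3.5, 7.5, 15°).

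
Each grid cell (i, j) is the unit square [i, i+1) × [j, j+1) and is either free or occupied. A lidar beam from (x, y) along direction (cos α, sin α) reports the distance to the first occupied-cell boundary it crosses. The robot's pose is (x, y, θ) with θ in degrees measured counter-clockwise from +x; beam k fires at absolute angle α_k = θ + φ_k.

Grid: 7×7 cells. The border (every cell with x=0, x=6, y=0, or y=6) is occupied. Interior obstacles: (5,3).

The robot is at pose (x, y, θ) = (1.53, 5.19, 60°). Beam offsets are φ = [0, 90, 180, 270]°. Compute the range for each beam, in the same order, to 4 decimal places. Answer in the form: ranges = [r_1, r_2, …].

ranges = [0.9353, 0.6120, 1.0600, 4.0068]

beam 1: φ=0°, α=60°
  dir = (cos 60°, sin 60°) = (0.5000, 0.8660); from cell (1,5)
  next x-line at t=0.9400, next y-line at t=0.9353; Δt_x=2.0000, Δt_y=1.1547
    y: enter (1,6) at t=0.9353 ← occupied
  → r_1 = 0.9353
beam 2: φ=90°, α=150°
  dir = (cos 150°, sin 150°) = (-0.8660, 0.5000); from cell (1,5)
  next x-line at t=0.6120, next y-line at t=1.6200; Δt_x=1.1547, Δt_y=2.0000
    x: enter (0,5) at t=0.6120 ← occupied
  → r_2 = 0.6120
beam 3: φ=180°, α=240°
  dir = (cos 240°, sin 240°) = (-0.5000, -0.8660); from cell (1,5)
  next x-line at t=1.0600, next y-line at t=0.2194; Δt_x=2.0000, Δt_y=1.1547
    y: enter (1,4) at t=0.2194
    x: enter (0,4) at t=1.0600 ← occupied
  → r_3 = 1.0600
beam 4: φ=270°, α=330°
  dir = (cos 330°, sin 330°) = (0.8660, -0.5000); from cell (1,5)
  next x-line at t=0.5427, next y-line at t=0.3800; Δt_x=1.1547, Δt_y=2.0000
    y: enter (1,4) at t=0.3800
    x: enter (2,4) at t=0.5427
    x: enter (3,4) at t=1.6974
    y: enter (3,3) at t=2.3800
    x: enter (4,3) at t=2.8521
    x: enter (5,3) at t=4.0068 ← occupied
  → r_4 = 4.0068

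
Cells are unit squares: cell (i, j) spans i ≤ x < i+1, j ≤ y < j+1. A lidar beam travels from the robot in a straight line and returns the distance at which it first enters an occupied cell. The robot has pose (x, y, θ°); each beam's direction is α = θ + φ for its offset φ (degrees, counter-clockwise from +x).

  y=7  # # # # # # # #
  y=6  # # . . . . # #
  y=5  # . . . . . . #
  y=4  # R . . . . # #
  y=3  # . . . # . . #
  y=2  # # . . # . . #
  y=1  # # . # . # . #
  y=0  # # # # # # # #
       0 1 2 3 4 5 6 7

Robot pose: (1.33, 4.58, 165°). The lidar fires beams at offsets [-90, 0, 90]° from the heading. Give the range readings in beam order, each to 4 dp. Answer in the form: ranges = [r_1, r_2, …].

beam 1: φ=-90°, α=75°
  dir = (cos 75°, sin 75°) = (0.2588, 0.9659); from cell (1,4)
  next x-line at t=2.5887, next y-line at t=0.4348; Δt_x=3.8637, Δt_y=1.0353
    y: enter (1,5) at t=0.4348
    y: enter (1,6) at t=1.4701 ← occupied
  → r_1 = 1.4701
beam 2: φ=0°, α=165°
  dir = (cos 165°, sin 165°) = (-0.9659, 0.2588); from cell (1,4)
  next x-line at t=0.3416, next y-line at t=1.6228; Δt_x=1.0353, Δt_y=3.8637
    x: enter (0,4) at t=0.3416 ← occupied
  → r_2 = 0.3416
beam 3: φ=90°, α=255°
  dir = (cos 255°, sin 255°) = (-0.2588, -0.9659); from cell (1,4)
  next x-line at t=1.2750, next y-line at t=0.6005; Δt_x=3.8637, Δt_y=1.0353
    y: enter (1,3) at t=0.6005
    x: enter (0,3) at t=1.2750 ← occupied
  → r_3 = 1.2750

ranges = [1.4701, 0.3416, 1.2750]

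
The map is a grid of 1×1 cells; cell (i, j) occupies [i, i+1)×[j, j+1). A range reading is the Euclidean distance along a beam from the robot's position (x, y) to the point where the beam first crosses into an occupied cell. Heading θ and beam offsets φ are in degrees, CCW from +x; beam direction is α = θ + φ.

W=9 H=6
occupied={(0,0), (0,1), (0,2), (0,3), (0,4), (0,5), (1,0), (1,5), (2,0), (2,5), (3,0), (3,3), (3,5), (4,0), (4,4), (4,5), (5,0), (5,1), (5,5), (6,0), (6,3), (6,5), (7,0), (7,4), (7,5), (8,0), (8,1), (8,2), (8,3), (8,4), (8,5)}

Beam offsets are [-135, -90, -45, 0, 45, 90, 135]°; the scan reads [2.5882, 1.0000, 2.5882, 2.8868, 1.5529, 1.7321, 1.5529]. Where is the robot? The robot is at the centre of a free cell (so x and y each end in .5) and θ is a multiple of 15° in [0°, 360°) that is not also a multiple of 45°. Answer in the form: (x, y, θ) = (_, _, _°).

(x, y, θ) = (2.5, 2.5, 120°)

The pose lattice has 23·16 = 368 candidates. Test each by forward raycasting.
  (2.5, 1.5, 240°): beam 1 = 3.6235 ≠ 2.5882 ✗
  (6.5, 2.5, 30°): beam 1 = 1.5529 ≠ 2.5882 ✗
  (3.5, 1.5, 75°): beam 1 = 0.5774 ≠ 2.5882 ✗
  …
  (2.5, 2.5, 120°): r_1=2.5882, r_2=1.0000, r_3=2.5882, r_4=2.8868, r_5=1.5529, r_6=1.7321, r_7=1.5529 — all match ✓
No second candidate reproduces the full scan.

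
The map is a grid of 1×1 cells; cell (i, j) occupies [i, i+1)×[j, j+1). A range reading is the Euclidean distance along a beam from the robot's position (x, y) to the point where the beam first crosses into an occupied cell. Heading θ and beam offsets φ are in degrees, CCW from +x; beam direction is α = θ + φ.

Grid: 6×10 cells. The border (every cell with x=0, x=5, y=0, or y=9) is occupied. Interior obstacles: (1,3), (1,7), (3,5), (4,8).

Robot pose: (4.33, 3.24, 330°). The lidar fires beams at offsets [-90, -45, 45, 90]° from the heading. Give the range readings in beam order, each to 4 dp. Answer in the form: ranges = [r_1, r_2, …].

ranges = [2.5865, 2.3190, 0.6936, 1.3400]

beam 1: φ=-90°, α=240°
  d=(-0.5000,-0.8660)  start (4,3)  tX=0.6600 tY=0.2771  stride 1/|dx|=2.0000 1/|dy|=1.1547
    cross y-line → (4,2), t=0.2771
    cross x-line → (3,2), t=0.6600
    cross y-line → (3,1), t=1.4318
    cross y-line → (3,0), t=2.5865 (wall)
  → r_1 = 2.5865
beam 2: φ=-45°, α=285°
  d=(0.2588,-0.9659)  start (4,3)  tX=2.5887 tY=0.2485  stride 1/|dx|=3.8637 1/|dy|=1.0353
    cross y-line → (4,2), t=0.2485
    cross y-line → (4,1), t=1.2837
    cross y-line → (4,0), t=2.3190 (wall)
  → r_2 = 2.3190
beam 3: φ=45°, α=15°
  d=(0.9659,0.2588)  start (4,3)  tX=0.6936 tY=2.9364  stride 1/|dx|=1.0353 1/|dy|=3.8637
    cross x-line → (5,3), t=0.6936 (wall)
  → r_3 = 0.6936
beam 4: φ=90°, α=60°
  d=(0.5000,0.8660)  start (4,3)  tX=1.3400 tY=0.8776  stride 1/|dx|=2.0000 1/|dy|=1.1547
    cross y-line → (4,4), t=0.8776
    cross x-line → (5,4), t=1.3400 (wall)
  → r_4 = 1.3400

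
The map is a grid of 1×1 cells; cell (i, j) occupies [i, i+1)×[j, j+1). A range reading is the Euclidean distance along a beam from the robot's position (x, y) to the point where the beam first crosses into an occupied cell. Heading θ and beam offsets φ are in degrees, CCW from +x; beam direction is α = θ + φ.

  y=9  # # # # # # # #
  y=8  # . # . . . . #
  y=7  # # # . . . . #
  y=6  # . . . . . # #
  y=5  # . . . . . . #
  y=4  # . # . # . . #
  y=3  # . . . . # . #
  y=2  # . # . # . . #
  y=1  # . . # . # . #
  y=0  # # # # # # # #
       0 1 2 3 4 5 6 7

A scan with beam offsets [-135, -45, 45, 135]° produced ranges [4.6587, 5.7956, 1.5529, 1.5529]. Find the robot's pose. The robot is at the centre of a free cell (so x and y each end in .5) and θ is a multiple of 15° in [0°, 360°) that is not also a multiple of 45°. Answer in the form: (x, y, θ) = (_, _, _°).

The pose lattice has 37·16 = 592 candidates. Test each by forward raycasting.
  (1.5, 3.5, 255°): beam 1 = 1.0000 ≠ 4.6587 ✗
  (6.5, 5.5, 300°): beam 1 = 5.6940 ≠ 4.6587 ✗
  (4.5, 5.5, 255°): beam 1 = 3.0000 ≠ 4.6587 ✗
  (5.5, 2.5, 105°): beam 1 = 1.7321 ≠ 4.6587 ✗
  (4.5, 1.5, 255°): beam 1 = 0.5774 ≠ 4.6587 ✗
  …
  (5.5, 7.5, 330°): r_1=4.6587, r_2=5.7956, r_3=1.5529, r_4=1.5529 — all match ✓
Only this pose fits every beam.

(x, y, θ) = (5.5, 7.5, 330°)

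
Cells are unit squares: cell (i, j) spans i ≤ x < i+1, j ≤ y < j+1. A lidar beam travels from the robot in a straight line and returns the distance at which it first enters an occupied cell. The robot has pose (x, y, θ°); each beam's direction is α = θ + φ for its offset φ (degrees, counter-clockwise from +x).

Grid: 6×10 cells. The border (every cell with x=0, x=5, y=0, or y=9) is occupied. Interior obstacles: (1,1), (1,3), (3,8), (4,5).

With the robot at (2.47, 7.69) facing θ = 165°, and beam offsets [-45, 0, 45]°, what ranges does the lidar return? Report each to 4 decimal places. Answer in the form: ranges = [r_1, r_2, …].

ranges = [1.5127, 1.5219, 1.6974]

beam 1: φ=-45°, α=120°
  dir = (cos 120°, sin 120°) = (-0.5000, 0.8660); from cell (2,7)
  next x-line at t=0.9400, next y-line at t=0.3580; Δt_x=2.0000, Δt_y=1.1547
    y: enter (2,8) at t=0.3580
    x: enter (1,8) at t=0.9400
    y: enter (1,9) at t=1.5127 ← occupied
  → r_1 = 1.5127
beam 2: φ=0°, α=165°
  dir = (cos 165°, sin 165°) = (-0.9659, 0.2588); from cell (2,7)
  next x-line at t=0.4866, next y-line at t=1.1977; Δt_x=1.0353, Δt_y=3.8637
    x: enter (1,7) at t=0.4866
    y: enter (1,8) at t=1.1977
    x: enter (0,8) at t=1.5219 ← occupied
  → r_2 = 1.5219
beam 3: φ=45°, α=210°
  dir = (cos 210°, sin 210°) = (-0.8660, -0.5000); from cell (2,7)
  next x-line at t=0.5427, next y-line at t=1.3800; Δt_x=1.1547, Δt_y=2.0000
    x: enter (1,7) at t=0.5427
    y: enter (1,6) at t=1.3800
    x: enter (0,6) at t=1.6974 ← occupied
  → r_3 = 1.6974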